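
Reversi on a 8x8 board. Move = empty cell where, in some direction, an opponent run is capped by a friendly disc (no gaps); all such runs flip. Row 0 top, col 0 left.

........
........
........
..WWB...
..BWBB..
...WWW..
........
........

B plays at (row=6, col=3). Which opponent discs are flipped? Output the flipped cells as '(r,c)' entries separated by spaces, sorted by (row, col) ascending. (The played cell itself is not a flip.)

Dir NW: first cell '.' (not opp) -> no flip
Dir N: opp run (5,3) (4,3) (3,3), next='.' -> no flip
Dir NE: opp run (5,4) capped by B -> flip
Dir W: first cell '.' (not opp) -> no flip
Dir E: first cell '.' (not opp) -> no flip
Dir SW: first cell '.' (not opp) -> no flip
Dir S: first cell '.' (not opp) -> no flip
Dir SE: first cell '.' (not opp) -> no flip

Answer: (5,4)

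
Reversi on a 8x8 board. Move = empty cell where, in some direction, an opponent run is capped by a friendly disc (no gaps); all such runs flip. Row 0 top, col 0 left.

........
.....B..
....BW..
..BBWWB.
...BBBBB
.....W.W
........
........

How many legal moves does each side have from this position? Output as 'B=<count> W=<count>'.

-- B to move --
(1,4): flips 1 -> legal
(1,6): flips 2 -> legal
(2,3): flips 1 -> legal
(2,6): flips 2 -> legal
(5,4): no bracket -> illegal
(5,6): no bracket -> illegal
(6,4): flips 1 -> legal
(6,5): flips 1 -> legal
(6,6): flips 1 -> legal
(6,7): flips 1 -> legal
B mobility = 8
-- W to move --
(0,4): no bracket -> illegal
(0,5): flips 1 -> legal
(0,6): no bracket -> illegal
(1,3): flips 1 -> legal
(1,4): flips 1 -> legal
(1,6): no bracket -> illegal
(2,1): no bracket -> illegal
(2,2): flips 2 -> legal
(2,3): flips 1 -> legal
(2,6): no bracket -> illegal
(2,7): no bracket -> illegal
(3,1): flips 2 -> legal
(3,7): flips 3 -> legal
(4,1): no bracket -> illegal
(4,2): no bracket -> illegal
(5,2): flips 1 -> legal
(5,3): flips 1 -> legal
(5,4): flips 1 -> legal
(5,6): flips 1 -> legal
W mobility = 11

Answer: B=8 W=11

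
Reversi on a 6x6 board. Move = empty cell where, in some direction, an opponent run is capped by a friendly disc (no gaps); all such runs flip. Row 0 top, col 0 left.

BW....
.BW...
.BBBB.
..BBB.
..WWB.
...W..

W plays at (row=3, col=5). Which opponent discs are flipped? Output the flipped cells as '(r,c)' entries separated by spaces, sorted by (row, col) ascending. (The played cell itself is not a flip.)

Answer: (4,4)

Derivation:
Dir NW: opp run (2,4), next='.' -> no flip
Dir N: first cell '.' (not opp) -> no flip
Dir NE: edge -> no flip
Dir W: opp run (3,4) (3,3) (3,2), next='.' -> no flip
Dir E: edge -> no flip
Dir SW: opp run (4,4) capped by W -> flip
Dir S: first cell '.' (not opp) -> no flip
Dir SE: edge -> no flip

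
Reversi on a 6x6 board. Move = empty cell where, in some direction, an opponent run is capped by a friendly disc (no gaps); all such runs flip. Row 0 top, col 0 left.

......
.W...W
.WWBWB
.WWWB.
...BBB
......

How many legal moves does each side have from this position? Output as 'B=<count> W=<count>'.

Answer: B=7 W=6

Derivation:
-- B to move --
(0,0): flips 3 -> legal
(0,1): no bracket -> illegal
(0,2): no bracket -> illegal
(0,4): no bracket -> illegal
(0,5): flips 1 -> legal
(1,0): flips 2 -> legal
(1,2): no bracket -> illegal
(1,3): no bracket -> illegal
(1,4): flips 1 -> legal
(2,0): flips 2 -> legal
(3,0): flips 3 -> legal
(3,5): no bracket -> illegal
(4,0): no bracket -> illegal
(4,1): flips 1 -> legal
(4,2): no bracket -> illegal
B mobility = 7
-- W to move --
(1,2): no bracket -> illegal
(1,3): flips 1 -> legal
(1,4): flips 1 -> legal
(3,5): flips 2 -> legal
(4,2): no bracket -> illegal
(5,2): no bracket -> illegal
(5,3): flips 1 -> legal
(5,4): flips 3 -> legal
(5,5): flips 1 -> legal
W mobility = 6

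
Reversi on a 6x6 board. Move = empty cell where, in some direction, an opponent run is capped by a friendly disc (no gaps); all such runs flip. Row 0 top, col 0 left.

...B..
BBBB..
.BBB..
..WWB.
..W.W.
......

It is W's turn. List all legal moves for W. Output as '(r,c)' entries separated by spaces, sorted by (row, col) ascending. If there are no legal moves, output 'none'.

(0,0): flips 2 -> legal
(0,1): no bracket -> illegal
(0,2): flips 2 -> legal
(0,4): no bracket -> illegal
(1,4): flips 1 -> legal
(2,0): no bracket -> illegal
(2,4): flips 1 -> legal
(2,5): no bracket -> illegal
(3,0): no bracket -> illegal
(3,1): no bracket -> illegal
(3,5): flips 1 -> legal
(4,3): no bracket -> illegal
(4,5): no bracket -> illegal

Answer: (0,0) (0,2) (1,4) (2,4) (3,5)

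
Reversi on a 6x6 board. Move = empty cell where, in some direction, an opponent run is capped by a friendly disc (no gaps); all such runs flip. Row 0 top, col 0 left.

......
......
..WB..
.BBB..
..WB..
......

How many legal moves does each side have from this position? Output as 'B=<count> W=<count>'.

-- B to move --
(1,1): flips 1 -> legal
(1,2): flips 1 -> legal
(1,3): flips 1 -> legal
(2,1): flips 1 -> legal
(4,1): flips 1 -> legal
(5,1): flips 1 -> legal
(5,2): flips 1 -> legal
(5,3): flips 1 -> legal
B mobility = 8
-- W to move --
(1,2): no bracket -> illegal
(1,3): no bracket -> illegal
(1,4): no bracket -> illegal
(2,0): flips 1 -> legal
(2,1): no bracket -> illegal
(2,4): flips 2 -> legal
(3,0): no bracket -> illegal
(3,4): no bracket -> illegal
(4,0): flips 1 -> legal
(4,1): no bracket -> illegal
(4,4): flips 2 -> legal
(5,2): no bracket -> illegal
(5,3): no bracket -> illegal
(5,4): no bracket -> illegal
W mobility = 4

Answer: B=8 W=4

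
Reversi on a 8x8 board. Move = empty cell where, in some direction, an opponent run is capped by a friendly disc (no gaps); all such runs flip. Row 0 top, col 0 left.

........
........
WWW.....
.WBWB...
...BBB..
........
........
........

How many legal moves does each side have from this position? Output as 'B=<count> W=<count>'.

Answer: B=5 W=5

Derivation:
-- B to move --
(1,0): flips 1 -> legal
(1,1): flips 2 -> legal
(1,2): flips 1 -> legal
(1,3): no bracket -> illegal
(2,3): flips 1 -> legal
(2,4): no bracket -> illegal
(3,0): flips 1 -> legal
(4,0): no bracket -> illegal
(4,1): no bracket -> illegal
(4,2): no bracket -> illegal
B mobility = 5
-- W to move --
(2,3): no bracket -> illegal
(2,4): no bracket -> illegal
(2,5): no bracket -> illegal
(3,5): flips 1 -> legal
(3,6): no bracket -> illegal
(4,1): no bracket -> illegal
(4,2): flips 1 -> legal
(4,6): no bracket -> illegal
(5,2): no bracket -> illegal
(5,3): flips 1 -> legal
(5,4): flips 2 -> legal
(5,5): flips 1 -> legal
(5,6): no bracket -> illegal
W mobility = 5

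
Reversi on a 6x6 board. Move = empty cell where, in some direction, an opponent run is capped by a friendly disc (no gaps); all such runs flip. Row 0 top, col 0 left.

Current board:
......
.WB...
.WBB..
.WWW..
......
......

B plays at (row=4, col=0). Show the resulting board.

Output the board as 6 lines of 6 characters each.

Place B at (4,0); scan 8 dirs for brackets.
Dir NW: edge -> no flip
Dir N: first cell '.' (not opp) -> no flip
Dir NE: opp run (3,1) capped by B -> flip
Dir W: edge -> no flip
Dir E: first cell '.' (not opp) -> no flip
Dir SW: edge -> no flip
Dir S: first cell '.' (not opp) -> no flip
Dir SE: first cell '.' (not opp) -> no flip
All flips: (3,1)

Answer: ......
.WB...
.WBB..
.BWW..
B.....
......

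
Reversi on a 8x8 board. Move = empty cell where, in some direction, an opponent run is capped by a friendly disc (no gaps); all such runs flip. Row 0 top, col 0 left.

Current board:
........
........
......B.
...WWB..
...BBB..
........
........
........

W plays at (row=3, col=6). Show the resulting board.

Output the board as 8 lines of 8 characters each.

Place W at (3,6); scan 8 dirs for brackets.
Dir NW: first cell '.' (not opp) -> no flip
Dir N: opp run (2,6), next='.' -> no flip
Dir NE: first cell '.' (not opp) -> no flip
Dir W: opp run (3,5) capped by W -> flip
Dir E: first cell '.' (not opp) -> no flip
Dir SW: opp run (4,5), next='.' -> no flip
Dir S: first cell '.' (not opp) -> no flip
Dir SE: first cell '.' (not opp) -> no flip
All flips: (3,5)

Answer: ........
........
......B.
...WWWW.
...BBB..
........
........
........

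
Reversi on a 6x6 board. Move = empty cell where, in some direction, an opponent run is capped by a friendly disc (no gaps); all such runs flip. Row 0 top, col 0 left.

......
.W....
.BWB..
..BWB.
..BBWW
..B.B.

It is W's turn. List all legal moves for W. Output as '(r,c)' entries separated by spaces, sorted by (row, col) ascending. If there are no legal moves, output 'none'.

Answer: (1,2) (1,3) (2,0) (2,4) (3,1) (3,5) (4,1) (5,1) (5,3)

Derivation:
(1,0): no bracket -> illegal
(1,2): flips 2 -> legal
(1,3): flips 1 -> legal
(1,4): no bracket -> illegal
(2,0): flips 1 -> legal
(2,4): flips 2 -> legal
(2,5): no bracket -> illegal
(3,0): no bracket -> illegal
(3,1): flips 2 -> legal
(3,5): flips 1 -> legal
(4,1): flips 2 -> legal
(5,1): flips 1 -> legal
(5,3): flips 1 -> legal
(5,5): no bracket -> illegal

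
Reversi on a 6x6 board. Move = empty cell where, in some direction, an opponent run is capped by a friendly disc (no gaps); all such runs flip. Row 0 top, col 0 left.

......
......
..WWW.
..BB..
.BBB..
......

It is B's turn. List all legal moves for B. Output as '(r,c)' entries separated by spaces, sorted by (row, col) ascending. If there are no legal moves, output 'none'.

Answer: (1,1) (1,2) (1,3) (1,4) (1,5)

Derivation:
(1,1): flips 1 -> legal
(1,2): flips 1 -> legal
(1,3): flips 1 -> legal
(1,4): flips 1 -> legal
(1,5): flips 1 -> legal
(2,1): no bracket -> illegal
(2,5): no bracket -> illegal
(3,1): no bracket -> illegal
(3,4): no bracket -> illegal
(3,5): no bracket -> illegal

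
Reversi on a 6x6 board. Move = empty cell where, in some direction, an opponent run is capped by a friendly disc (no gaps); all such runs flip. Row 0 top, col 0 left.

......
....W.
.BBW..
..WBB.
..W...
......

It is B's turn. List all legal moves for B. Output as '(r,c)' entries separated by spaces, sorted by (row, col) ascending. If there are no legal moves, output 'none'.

(0,3): no bracket -> illegal
(0,4): no bracket -> illegal
(0,5): no bracket -> illegal
(1,2): flips 1 -> legal
(1,3): flips 1 -> legal
(1,5): no bracket -> illegal
(2,4): flips 1 -> legal
(2,5): no bracket -> illegal
(3,1): flips 1 -> legal
(4,1): no bracket -> illegal
(4,3): flips 1 -> legal
(5,1): flips 1 -> legal
(5,2): flips 2 -> legal
(5,3): no bracket -> illegal

Answer: (1,2) (1,3) (2,4) (3,1) (4,3) (5,1) (5,2)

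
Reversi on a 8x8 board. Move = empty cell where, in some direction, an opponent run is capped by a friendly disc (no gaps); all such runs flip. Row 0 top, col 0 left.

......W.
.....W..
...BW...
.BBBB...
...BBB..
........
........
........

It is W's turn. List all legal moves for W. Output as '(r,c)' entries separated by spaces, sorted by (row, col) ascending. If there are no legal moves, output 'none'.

(1,2): no bracket -> illegal
(1,3): no bracket -> illegal
(1,4): no bracket -> illegal
(2,0): no bracket -> illegal
(2,1): no bracket -> illegal
(2,2): flips 1 -> legal
(2,5): no bracket -> illegal
(3,0): no bracket -> illegal
(3,5): no bracket -> illegal
(3,6): no bracket -> illegal
(4,0): no bracket -> illegal
(4,1): no bracket -> illegal
(4,2): flips 1 -> legal
(4,6): no bracket -> illegal
(5,2): no bracket -> illegal
(5,3): no bracket -> illegal
(5,4): flips 2 -> legal
(5,5): no bracket -> illegal
(5,6): no bracket -> illegal

Answer: (2,2) (4,2) (5,4)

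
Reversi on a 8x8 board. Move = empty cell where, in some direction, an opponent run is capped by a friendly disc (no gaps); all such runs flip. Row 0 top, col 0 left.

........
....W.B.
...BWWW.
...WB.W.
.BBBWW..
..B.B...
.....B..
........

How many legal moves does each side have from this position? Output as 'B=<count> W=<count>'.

Answer: B=7 W=13

Derivation:
-- B to move --
(0,3): no bracket -> illegal
(0,4): flips 2 -> legal
(0,5): flips 1 -> legal
(1,3): no bracket -> illegal
(1,5): flips 2 -> legal
(1,7): no bracket -> illegal
(2,2): no bracket -> illegal
(2,7): flips 5 -> legal
(3,2): flips 1 -> legal
(3,5): no bracket -> illegal
(3,7): no bracket -> illegal
(4,6): flips 4 -> legal
(4,7): no bracket -> illegal
(5,3): no bracket -> illegal
(5,5): no bracket -> illegal
(5,6): flips 1 -> legal
B mobility = 7
-- W to move --
(0,5): no bracket -> illegal
(0,6): flips 1 -> legal
(0,7): flips 1 -> legal
(1,2): flips 2 -> legal
(1,3): flips 1 -> legal
(1,5): no bracket -> illegal
(1,7): no bracket -> illegal
(2,2): flips 1 -> legal
(2,7): no bracket -> illegal
(3,0): no bracket -> illegal
(3,1): no bracket -> illegal
(3,2): flips 1 -> legal
(3,5): flips 1 -> legal
(4,0): flips 3 -> legal
(5,0): no bracket -> illegal
(5,1): flips 1 -> legal
(5,3): flips 1 -> legal
(5,5): no bracket -> illegal
(5,6): no bracket -> illegal
(6,1): flips 3 -> legal
(6,2): no bracket -> illegal
(6,3): flips 1 -> legal
(6,4): flips 1 -> legal
(6,6): no bracket -> illegal
(7,4): no bracket -> illegal
(7,5): no bracket -> illegal
(7,6): no bracket -> illegal
W mobility = 13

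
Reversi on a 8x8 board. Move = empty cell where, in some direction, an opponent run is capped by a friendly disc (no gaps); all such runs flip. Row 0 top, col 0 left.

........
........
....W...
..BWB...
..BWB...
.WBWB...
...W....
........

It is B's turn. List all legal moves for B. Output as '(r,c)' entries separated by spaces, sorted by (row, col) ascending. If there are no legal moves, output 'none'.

Answer: (1,4) (1,5) (2,2) (5,0) (6,0) (6,2) (6,4) (7,2) (7,4)

Derivation:
(1,3): no bracket -> illegal
(1,4): flips 1 -> legal
(1,5): flips 2 -> legal
(2,2): flips 1 -> legal
(2,3): no bracket -> illegal
(2,5): no bracket -> illegal
(3,5): no bracket -> illegal
(4,0): no bracket -> illegal
(4,1): no bracket -> illegal
(5,0): flips 1 -> legal
(6,0): flips 1 -> legal
(6,1): no bracket -> illegal
(6,2): flips 1 -> legal
(6,4): flips 1 -> legal
(7,2): flips 1 -> legal
(7,3): no bracket -> illegal
(7,4): flips 1 -> legal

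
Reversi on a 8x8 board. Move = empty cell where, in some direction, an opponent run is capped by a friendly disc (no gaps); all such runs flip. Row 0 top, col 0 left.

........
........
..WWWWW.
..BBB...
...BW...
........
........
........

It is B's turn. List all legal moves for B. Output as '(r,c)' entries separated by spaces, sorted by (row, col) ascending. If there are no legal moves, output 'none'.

Answer: (1,1) (1,2) (1,3) (1,4) (1,5) (1,6) (4,5) (5,4) (5,5)

Derivation:
(1,1): flips 1 -> legal
(1,2): flips 2 -> legal
(1,3): flips 1 -> legal
(1,4): flips 2 -> legal
(1,5): flips 1 -> legal
(1,6): flips 1 -> legal
(1,7): no bracket -> illegal
(2,1): no bracket -> illegal
(2,7): no bracket -> illegal
(3,1): no bracket -> illegal
(3,5): no bracket -> illegal
(3,6): no bracket -> illegal
(3,7): no bracket -> illegal
(4,5): flips 1 -> legal
(5,3): no bracket -> illegal
(5,4): flips 1 -> legal
(5,5): flips 1 -> legal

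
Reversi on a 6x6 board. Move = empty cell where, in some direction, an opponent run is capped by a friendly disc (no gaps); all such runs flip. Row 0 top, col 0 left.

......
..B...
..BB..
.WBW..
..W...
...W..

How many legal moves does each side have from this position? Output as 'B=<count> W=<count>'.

Answer: B=6 W=3

Derivation:
-- B to move --
(2,0): no bracket -> illegal
(2,1): no bracket -> illegal
(2,4): no bracket -> illegal
(3,0): flips 1 -> legal
(3,4): flips 1 -> legal
(4,0): flips 1 -> legal
(4,1): no bracket -> illegal
(4,3): flips 1 -> legal
(4,4): flips 1 -> legal
(5,1): no bracket -> illegal
(5,2): flips 1 -> legal
(5,4): no bracket -> illegal
B mobility = 6
-- W to move --
(0,1): no bracket -> illegal
(0,2): flips 3 -> legal
(0,3): no bracket -> illegal
(1,1): flips 1 -> legal
(1,3): flips 2 -> legal
(1,4): no bracket -> illegal
(2,1): no bracket -> illegal
(2,4): no bracket -> illegal
(3,4): no bracket -> illegal
(4,1): no bracket -> illegal
(4,3): no bracket -> illegal
W mobility = 3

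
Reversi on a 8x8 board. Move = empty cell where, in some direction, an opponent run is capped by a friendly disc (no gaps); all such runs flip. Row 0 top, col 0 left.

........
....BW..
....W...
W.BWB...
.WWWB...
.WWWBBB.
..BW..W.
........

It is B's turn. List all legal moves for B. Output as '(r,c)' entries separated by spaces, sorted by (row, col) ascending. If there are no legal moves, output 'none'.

Answer: (1,6) (2,2) (4,0) (5,0) (6,1) (6,4) (7,2) (7,6) (7,7)

Derivation:
(0,4): no bracket -> illegal
(0,5): no bracket -> illegal
(0,6): no bracket -> illegal
(1,3): no bracket -> illegal
(1,6): flips 1 -> legal
(2,0): no bracket -> illegal
(2,1): no bracket -> illegal
(2,2): flips 1 -> legal
(2,3): no bracket -> illegal
(2,5): no bracket -> illegal
(2,6): no bracket -> illegal
(3,1): no bracket -> illegal
(3,5): no bracket -> illegal
(4,0): flips 4 -> legal
(5,0): flips 4 -> legal
(5,7): no bracket -> illegal
(6,0): no bracket -> illegal
(6,1): flips 2 -> legal
(6,4): flips 1 -> legal
(6,5): no bracket -> illegal
(6,7): no bracket -> illegal
(7,2): flips 1 -> legal
(7,3): no bracket -> illegal
(7,4): no bracket -> illegal
(7,5): no bracket -> illegal
(7,6): flips 1 -> legal
(7,7): flips 1 -> legal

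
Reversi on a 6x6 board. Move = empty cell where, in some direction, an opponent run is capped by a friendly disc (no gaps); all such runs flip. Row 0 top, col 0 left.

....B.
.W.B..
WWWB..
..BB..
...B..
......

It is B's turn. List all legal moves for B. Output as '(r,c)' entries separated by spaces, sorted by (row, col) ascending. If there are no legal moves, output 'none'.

(0,0): flips 2 -> legal
(0,1): no bracket -> illegal
(0,2): no bracket -> illegal
(1,0): flips 1 -> legal
(1,2): flips 1 -> legal
(3,0): no bracket -> illegal
(3,1): flips 1 -> legal

Answer: (0,0) (1,0) (1,2) (3,1)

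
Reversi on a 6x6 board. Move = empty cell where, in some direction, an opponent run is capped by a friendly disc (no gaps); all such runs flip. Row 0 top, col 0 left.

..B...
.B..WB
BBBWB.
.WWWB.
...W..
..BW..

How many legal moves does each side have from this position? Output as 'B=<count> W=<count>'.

Answer: B=9 W=10

Derivation:
-- B to move --
(0,3): no bracket -> illegal
(0,4): flips 1 -> legal
(0,5): no bracket -> illegal
(1,2): flips 1 -> legal
(1,3): flips 1 -> legal
(2,5): no bracket -> illegal
(3,0): flips 3 -> legal
(4,0): flips 1 -> legal
(4,1): flips 1 -> legal
(4,2): flips 3 -> legal
(4,4): flips 1 -> legal
(5,4): flips 3 -> legal
B mobility = 9
-- W to move --
(0,0): flips 2 -> legal
(0,1): flips 2 -> legal
(0,3): no bracket -> illegal
(0,4): no bracket -> illegal
(0,5): no bracket -> illegal
(1,0): flips 1 -> legal
(1,2): flips 1 -> legal
(1,3): flips 1 -> legal
(2,5): flips 2 -> legal
(3,0): no bracket -> illegal
(3,5): flips 1 -> legal
(4,1): no bracket -> illegal
(4,2): no bracket -> illegal
(4,4): flips 2 -> legal
(4,5): flips 1 -> legal
(5,1): flips 1 -> legal
W mobility = 10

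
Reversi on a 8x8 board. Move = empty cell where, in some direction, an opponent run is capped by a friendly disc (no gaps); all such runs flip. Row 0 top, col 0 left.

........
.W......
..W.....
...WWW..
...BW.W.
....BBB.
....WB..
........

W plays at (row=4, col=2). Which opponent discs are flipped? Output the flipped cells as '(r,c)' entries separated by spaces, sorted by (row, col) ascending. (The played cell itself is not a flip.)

Answer: (4,3)

Derivation:
Dir NW: first cell '.' (not opp) -> no flip
Dir N: first cell '.' (not opp) -> no flip
Dir NE: first cell 'W' (not opp) -> no flip
Dir W: first cell '.' (not opp) -> no flip
Dir E: opp run (4,3) capped by W -> flip
Dir SW: first cell '.' (not opp) -> no flip
Dir S: first cell '.' (not opp) -> no flip
Dir SE: first cell '.' (not opp) -> no flip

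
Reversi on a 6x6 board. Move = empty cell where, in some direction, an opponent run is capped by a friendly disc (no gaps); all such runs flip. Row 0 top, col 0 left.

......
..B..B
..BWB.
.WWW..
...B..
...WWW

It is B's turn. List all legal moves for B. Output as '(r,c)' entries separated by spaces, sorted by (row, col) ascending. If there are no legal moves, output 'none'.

(1,3): flips 2 -> legal
(1,4): no bracket -> illegal
(2,0): no bracket -> illegal
(2,1): flips 1 -> legal
(3,0): no bracket -> illegal
(3,4): flips 1 -> legal
(4,0): flips 1 -> legal
(4,1): no bracket -> illegal
(4,2): flips 2 -> legal
(4,4): flips 1 -> legal
(4,5): no bracket -> illegal
(5,2): no bracket -> illegal

Answer: (1,3) (2,1) (3,4) (4,0) (4,2) (4,4)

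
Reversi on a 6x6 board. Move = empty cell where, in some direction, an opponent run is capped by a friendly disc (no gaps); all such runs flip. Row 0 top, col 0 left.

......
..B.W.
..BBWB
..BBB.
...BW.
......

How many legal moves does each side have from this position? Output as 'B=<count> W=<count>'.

-- B to move --
(0,3): flips 1 -> legal
(0,4): flips 2 -> legal
(0,5): flips 1 -> legal
(1,3): no bracket -> illegal
(1,5): flips 1 -> legal
(3,5): no bracket -> illegal
(4,5): flips 1 -> legal
(5,3): no bracket -> illegal
(5,4): flips 1 -> legal
(5,5): flips 1 -> legal
B mobility = 7
-- W to move --
(0,1): no bracket -> illegal
(0,2): no bracket -> illegal
(0,3): no bracket -> illegal
(1,1): flips 2 -> legal
(1,3): no bracket -> illegal
(1,5): no bracket -> illegal
(2,1): flips 2 -> legal
(3,1): no bracket -> illegal
(3,5): no bracket -> illegal
(4,1): flips 2 -> legal
(4,2): flips 2 -> legal
(4,5): no bracket -> illegal
(5,2): no bracket -> illegal
(5,3): no bracket -> illegal
(5,4): no bracket -> illegal
W mobility = 4

Answer: B=7 W=4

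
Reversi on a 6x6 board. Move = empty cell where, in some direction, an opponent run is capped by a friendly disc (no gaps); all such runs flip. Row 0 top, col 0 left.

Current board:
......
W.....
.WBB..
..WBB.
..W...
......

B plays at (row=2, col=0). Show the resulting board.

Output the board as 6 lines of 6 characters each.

Place B at (2,0); scan 8 dirs for brackets.
Dir NW: edge -> no flip
Dir N: opp run (1,0), next='.' -> no flip
Dir NE: first cell '.' (not opp) -> no flip
Dir W: edge -> no flip
Dir E: opp run (2,1) capped by B -> flip
Dir SW: edge -> no flip
Dir S: first cell '.' (not opp) -> no flip
Dir SE: first cell '.' (not opp) -> no flip
All flips: (2,1)

Answer: ......
W.....
BBBB..
..WBB.
..W...
......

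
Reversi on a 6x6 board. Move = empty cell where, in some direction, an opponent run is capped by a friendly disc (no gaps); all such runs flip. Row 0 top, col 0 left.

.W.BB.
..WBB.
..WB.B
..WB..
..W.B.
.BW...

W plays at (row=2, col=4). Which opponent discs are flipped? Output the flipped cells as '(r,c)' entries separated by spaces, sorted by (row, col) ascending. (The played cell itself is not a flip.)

Answer: (2,3) (3,3)

Derivation:
Dir NW: opp run (1,3), next='.' -> no flip
Dir N: opp run (1,4) (0,4), next=edge -> no flip
Dir NE: first cell '.' (not opp) -> no flip
Dir W: opp run (2,3) capped by W -> flip
Dir E: opp run (2,5), next=edge -> no flip
Dir SW: opp run (3,3) capped by W -> flip
Dir S: first cell '.' (not opp) -> no flip
Dir SE: first cell '.' (not opp) -> no flip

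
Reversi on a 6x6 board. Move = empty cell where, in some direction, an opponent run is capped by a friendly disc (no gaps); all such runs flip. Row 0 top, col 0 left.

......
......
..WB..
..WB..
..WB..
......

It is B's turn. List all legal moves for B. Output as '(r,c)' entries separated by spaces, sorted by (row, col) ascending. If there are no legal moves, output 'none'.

(1,1): flips 1 -> legal
(1,2): no bracket -> illegal
(1,3): no bracket -> illegal
(2,1): flips 2 -> legal
(3,1): flips 1 -> legal
(4,1): flips 2 -> legal
(5,1): flips 1 -> legal
(5,2): no bracket -> illegal
(5,3): no bracket -> illegal

Answer: (1,1) (2,1) (3,1) (4,1) (5,1)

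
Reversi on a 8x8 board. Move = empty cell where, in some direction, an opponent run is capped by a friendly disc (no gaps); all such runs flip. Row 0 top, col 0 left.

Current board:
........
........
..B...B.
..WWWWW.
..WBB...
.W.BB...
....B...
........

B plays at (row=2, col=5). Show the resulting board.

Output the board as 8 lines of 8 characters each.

Answer: ........
........
..B..BB.
..WWBWW.
..WBB...
.W.BB...
....B...
........

Derivation:
Place B at (2,5); scan 8 dirs for brackets.
Dir NW: first cell '.' (not opp) -> no flip
Dir N: first cell '.' (not opp) -> no flip
Dir NE: first cell '.' (not opp) -> no flip
Dir W: first cell '.' (not opp) -> no flip
Dir E: first cell 'B' (not opp) -> no flip
Dir SW: opp run (3,4) capped by B -> flip
Dir S: opp run (3,5), next='.' -> no flip
Dir SE: opp run (3,6), next='.' -> no flip
All flips: (3,4)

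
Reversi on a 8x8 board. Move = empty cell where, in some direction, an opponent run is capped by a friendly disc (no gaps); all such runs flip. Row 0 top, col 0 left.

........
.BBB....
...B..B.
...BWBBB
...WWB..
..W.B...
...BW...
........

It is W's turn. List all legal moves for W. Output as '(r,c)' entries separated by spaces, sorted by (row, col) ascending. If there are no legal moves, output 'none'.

Answer: (0,1) (0,3) (1,7) (2,2) (3,2) (4,6) (5,6) (6,2) (6,5) (7,4)

Derivation:
(0,0): no bracket -> illegal
(0,1): flips 2 -> legal
(0,2): no bracket -> illegal
(0,3): flips 3 -> legal
(0,4): no bracket -> illegal
(1,0): no bracket -> illegal
(1,4): no bracket -> illegal
(1,5): no bracket -> illegal
(1,6): no bracket -> illegal
(1,7): flips 2 -> legal
(2,0): no bracket -> illegal
(2,1): no bracket -> illegal
(2,2): flips 1 -> legal
(2,4): no bracket -> illegal
(2,5): no bracket -> illegal
(2,7): no bracket -> illegal
(3,2): flips 1 -> legal
(4,2): no bracket -> illegal
(4,6): flips 1 -> legal
(4,7): no bracket -> illegal
(5,3): no bracket -> illegal
(5,5): no bracket -> illegal
(5,6): flips 1 -> legal
(6,2): flips 1 -> legal
(6,5): flips 1 -> legal
(7,2): no bracket -> illegal
(7,3): no bracket -> illegal
(7,4): flips 1 -> legal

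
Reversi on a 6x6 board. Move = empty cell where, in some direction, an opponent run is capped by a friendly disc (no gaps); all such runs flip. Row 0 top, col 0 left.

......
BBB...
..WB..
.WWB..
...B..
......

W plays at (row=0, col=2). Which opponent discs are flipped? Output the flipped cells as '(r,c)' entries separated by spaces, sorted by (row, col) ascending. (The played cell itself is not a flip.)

Dir NW: edge -> no flip
Dir N: edge -> no flip
Dir NE: edge -> no flip
Dir W: first cell '.' (not opp) -> no flip
Dir E: first cell '.' (not opp) -> no flip
Dir SW: opp run (1,1), next='.' -> no flip
Dir S: opp run (1,2) capped by W -> flip
Dir SE: first cell '.' (not opp) -> no flip

Answer: (1,2)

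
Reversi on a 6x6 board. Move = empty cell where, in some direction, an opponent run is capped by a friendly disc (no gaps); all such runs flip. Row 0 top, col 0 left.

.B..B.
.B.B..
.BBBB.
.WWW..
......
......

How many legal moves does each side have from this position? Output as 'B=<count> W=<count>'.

-- B to move --
(2,0): no bracket -> illegal
(3,0): no bracket -> illegal
(3,4): no bracket -> illegal
(4,0): flips 1 -> legal
(4,1): flips 2 -> legal
(4,2): flips 2 -> legal
(4,3): flips 2 -> legal
(4,4): flips 1 -> legal
B mobility = 5
-- W to move --
(0,0): flips 2 -> legal
(0,2): no bracket -> illegal
(0,3): flips 2 -> legal
(0,5): no bracket -> illegal
(1,0): flips 1 -> legal
(1,2): flips 1 -> legal
(1,4): flips 1 -> legal
(1,5): flips 1 -> legal
(2,0): no bracket -> illegal
(2,5): no bracket -> illegal
(3,0): no bracket -> illegal
(3,4): no bracket -> illegal
(3,5): no bracket -> illegal
W mobility = 6

Answer: B=5 W=6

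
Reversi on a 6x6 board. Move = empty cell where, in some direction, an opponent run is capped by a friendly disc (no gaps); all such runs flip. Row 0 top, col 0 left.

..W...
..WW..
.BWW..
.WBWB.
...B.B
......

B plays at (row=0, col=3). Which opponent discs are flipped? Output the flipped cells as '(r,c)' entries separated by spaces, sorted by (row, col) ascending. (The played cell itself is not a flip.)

Dir NW: edge -> no flip
Dir N: edge -> no flip
Dir NE: edge -> no flip
Dir W: opp run (0,2), next='.' -> no flip
Dir E: first cell '.' (not opp) -> no flip
Dir SW: opp run (1,2) capped by B -> flip
Dir S: opp run (1,3) (2,3) (3,3) capped by B -> flip
Dir SE: first cell '.' (not opp) -> no flip

Answer: (1,2) (1,3) (2,3) (3,3)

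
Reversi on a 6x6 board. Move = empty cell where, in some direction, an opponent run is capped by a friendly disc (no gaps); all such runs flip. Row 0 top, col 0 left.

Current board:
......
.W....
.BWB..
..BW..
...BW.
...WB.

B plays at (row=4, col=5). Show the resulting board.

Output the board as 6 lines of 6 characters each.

Place B at (4,5); scan 8 dirs for brackets.
Dir NW: first cell '.' (not opp) -> no flip
Dir N: first cell '.' (not opp) -> no flip
Dir NE: edge -> no flip
Dir W: opp run (4,4) capped by B -> flip
Dir E: edge -> no flip
Dir SW: first cell 'B' (not opp) -> no flip
Dir S: first cell '.' (not opp) -> no flip
Dir SE: edge -> no flip
All flips: (4,4)

Answer: ......
.W....
.BWB..
..BW..
...BBB
...WB.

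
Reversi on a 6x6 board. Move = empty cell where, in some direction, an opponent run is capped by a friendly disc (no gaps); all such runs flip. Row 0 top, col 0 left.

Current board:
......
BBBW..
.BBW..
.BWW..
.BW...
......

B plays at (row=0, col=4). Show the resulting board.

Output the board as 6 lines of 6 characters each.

Place B at (0,4); scan 8 dirs for brackets.
Dir NW: edge -> no flip
Dir N: edge -> no flip
Dir NE: edge -> no flip
Dir W: first cell '.' (not opp) -> no flip
Dir E: first cell '.' (not opp) -> no flip
Dir SW: opp run (1,3) capped by B -> flip
Dir S: first cell '.' (not opp) -> no flip
Dir SE: first cell '.' (not opp) -> no flip
All flips: (1,3)

Answer: ....B.
BBBB..
.BBW..
.BWW..
.BW...
......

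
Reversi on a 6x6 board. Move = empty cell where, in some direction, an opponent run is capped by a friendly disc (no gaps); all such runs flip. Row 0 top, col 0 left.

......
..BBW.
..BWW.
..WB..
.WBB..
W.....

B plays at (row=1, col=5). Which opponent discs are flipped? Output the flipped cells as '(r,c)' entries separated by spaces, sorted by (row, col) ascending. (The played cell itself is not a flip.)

Dir NW: first cell '.' (not opp) -> no flip
Dir N: first cell '.' (not opp) -> no flip
Dir NE: edge -> no flip
Dir W: opp run (1,4) capped by B -> flip
Dir E: edge -> no flip
Dir SW: opp run (2,4) capped by B -> flip
Dir S: first cell '.' (not opp) -> no flip
Dir SE: edge -> no flip

Answer: (1,4) (2,4)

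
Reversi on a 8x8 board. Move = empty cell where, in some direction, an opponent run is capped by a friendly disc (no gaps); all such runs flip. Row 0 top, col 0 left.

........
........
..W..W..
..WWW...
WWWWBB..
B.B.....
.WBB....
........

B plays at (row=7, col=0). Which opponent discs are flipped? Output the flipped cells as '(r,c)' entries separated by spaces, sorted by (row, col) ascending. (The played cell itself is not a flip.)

Dir NW: edge -> no flip
Dir N: first cell '.' (not opp) -> no flip
Dir NE: opp run (6,1) capped by B -> flip
Dir W: edge -> no flip
Dir E: first cell '.' (not opp) -> no flip
Dir SW: edge -> no flip
Dir S: edge -> no flip
Dir SE: edge -> no flip

Answer: (6,1)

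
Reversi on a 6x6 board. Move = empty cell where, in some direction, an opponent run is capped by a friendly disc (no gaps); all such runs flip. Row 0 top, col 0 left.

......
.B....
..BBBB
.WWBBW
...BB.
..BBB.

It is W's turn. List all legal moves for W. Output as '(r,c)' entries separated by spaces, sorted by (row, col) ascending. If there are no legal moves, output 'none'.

(0,0): no bracket -> illegal
(0,1): no bracket -> illegal
(0,2): no bracket -> illegal
(1,0): no bracket -> illegal
(1,2): flips 1 -> legal
(1,3): flips 2 -> legal
(1,4): flips 1 -> legal
(1,5): flips 1 -> legal
(2,0): no bracket -> illegal
(2,1): no bracket -> illegal
(4,1): no bracket -> illegal
(4,2): no bracket -> illegal
(4,5): no bracket -> illegal
(5,1): no bracket -> illegal
(5,5): no bracket -> illegal

Answer: (1,2) (1,3) (1,4) (1,5)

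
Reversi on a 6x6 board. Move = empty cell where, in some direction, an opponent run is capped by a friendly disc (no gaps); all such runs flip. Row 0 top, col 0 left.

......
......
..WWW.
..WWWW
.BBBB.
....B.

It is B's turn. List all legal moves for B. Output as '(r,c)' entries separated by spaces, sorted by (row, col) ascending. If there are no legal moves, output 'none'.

Answer: (1,1) (1,2) (1,3) (1,4) (1,5) (2,1) (2,5)

Derivation:
(1,1): flips 2 -> legal
(1,2): flips 2 -> legal
(1,3): flips 2 -> legal
(1,4): flips 4 -> legal
(1,5): flips 2 -> legal
(2,1): flips 1 -> legal
(2,5): flips 1 -> legal
(3,1): no bracket -> illegal
(4,5): no bracket -> illegal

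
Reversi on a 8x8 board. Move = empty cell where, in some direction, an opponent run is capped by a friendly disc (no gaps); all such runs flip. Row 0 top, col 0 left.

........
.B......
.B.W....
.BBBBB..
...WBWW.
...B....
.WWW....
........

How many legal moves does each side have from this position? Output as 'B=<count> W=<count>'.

Answer: B=12 W=5

Derivation:
-- B to move --
(1,2): flips 1 -> legal
(1,3): flips 1 -> legal
(1,4): flips 1 -> legal
(2,2): no bracket -> illegal
(2,4): no bracket -> illegal
(3,6): no bracket -> illegal
(3,7): no bracket -> illegal
(4,2): flips 1 -> legal
(4,7): flips 2 -> legal
(5,0): no bracket -> illegal
(5,1): no bracket -> illegal
(5,2): flips 1 -> legal
(5,4): flips 1 -> legal
(5,5): flips 1 -> legal
(5,6): flips 1 -> legal
(5,7): flips 1 -> legal
(6,0): no bracket -> illegal
(6,4): no bracket -> illegal
(7,0): no bracket -> illegal
(7,1): flips 1 -> legal
(7,2): no bracket -> illegal
(7,3): flips 1 -> legal
(7,4): no bracket -> illegal
B mobility = 12
-- W to move --
(0,0): no bracket -> illegal
(0,1): no bracket -> illegal
(0,2): no bracket -> illegal
(1,0): flips 2 -> legal
(1,2): no bracket -> illegal
(2,0): no bracket -> illegal
(2,2): no bracket -> illegal
(2,4): flips 1 -> legal
(2,5): flips 2 -> legal
(2,6): flips 3 -> legal
(3,0): no bracket -> illegal
(3,6): no bracket -> illegal
(4,0): no bracket -> illegal
(4,1): flips 1 -> legal
(4,2): no bracket -> illegal
(5,2): no bracket -> illegal
(5,4): no bracket -> illegal
(5,5): no bracket -> illegal
(6,4): no bracket -> illegal
W mobility = 5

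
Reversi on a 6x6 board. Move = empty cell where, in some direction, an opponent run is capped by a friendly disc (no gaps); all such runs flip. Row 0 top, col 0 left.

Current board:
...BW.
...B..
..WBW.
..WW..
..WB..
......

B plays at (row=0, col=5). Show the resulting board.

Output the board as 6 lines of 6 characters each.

Place B at (0,5); scan 8 dirs for brackets.
Dir NW: edge -> no flip
Dir N: edge -> no flip
Dir NE: edge -> no flip
Dir W: opp run (0,4) capped by B -> flip
Dir E: edge -> no flip
Dir SW: first cell '.' (not opp) -> no flip
Dir S: first cell '.' (not opp) -> no flip
Dir SE: edge -> no flip
All flips: (0,4)

Answer: ...BBB
...B..
..WBW.
..WW..
..WB..
......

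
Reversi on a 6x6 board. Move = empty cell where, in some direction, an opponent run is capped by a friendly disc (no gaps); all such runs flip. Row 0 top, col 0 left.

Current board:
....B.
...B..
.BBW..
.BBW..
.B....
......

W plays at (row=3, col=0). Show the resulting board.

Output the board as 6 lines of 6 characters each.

Place W at (3,0); scan 8 dirs for brackets.
Dir NW: edge -> no flip
Dir N: first cell '.' (not opp) -> no flip
Dir NE: opp run (2,1), next='.' -> no flip
Dir W: edge -> no flip
Dir E: opp run (3,1) (3,2) capped by W -> flip
Dir SW: edge -> no flip
Dir S: first cell '.' (not opp) -> no flip
Dir SE: opp run (4,1), next='.' -> no flip
All flips: (3,1) (3,2)

Answer: ....B.
...B..
.BBW..
WWWW..
.B....
......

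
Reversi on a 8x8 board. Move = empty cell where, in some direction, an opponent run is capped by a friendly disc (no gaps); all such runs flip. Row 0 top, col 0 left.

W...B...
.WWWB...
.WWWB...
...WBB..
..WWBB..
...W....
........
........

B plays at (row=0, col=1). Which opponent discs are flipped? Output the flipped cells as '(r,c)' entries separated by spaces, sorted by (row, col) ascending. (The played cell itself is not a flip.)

Dir NW: edge -> no flip
Dir N: edge -> no flip
Dir NE: edge -> no flip
Dir W: opp run (0,0), next=edge -> no flip
Dir E: first cell '.' (not opp) -> no flip
Dir SW: first cell '.' (not opp) -> no flip
Dir S: opp run (1,1) (2,1), next='.' -> no flip
Dir SE: opp run (1,2) (2,3) capped by B -> flip

Answer: (1,2) (2,3)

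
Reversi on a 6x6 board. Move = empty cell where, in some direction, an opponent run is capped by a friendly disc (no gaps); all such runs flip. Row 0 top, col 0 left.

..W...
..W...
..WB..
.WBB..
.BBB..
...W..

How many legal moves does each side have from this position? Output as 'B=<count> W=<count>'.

-- B to move --
(0,1): flips 1 -> legal
(0,3): no bracket -> illegal
(1,1): flips 1 -> legal
(1,3): no bracket -> illegal
(2,0): flips 1 -> legal
(2,1): flips 2 -> legal
(3,0): flips 1 -> legal
(4,0): no bracket -> illegal
(4,4): no bracket -> illegal
(5,2): no bracket -> illegal
(5,4): no bracket -> illegal
B mobility = 5
-- W to move --
(1,3): flips 3 -> legal
(1,4): no bracket -> illegal
(2,1): no bracket -> illegal
(2,4): flips 1 -> legal
(3,0): no bracket -> illegal
(3,4): flips 3 -> legal
(4,0): no bracket -> illegal
(4,4): flips 1 -> legal
(5,0): no bracket -> illegal
(5,1): flips 1 -> legal
(5,2): flips 2 -> legal
(5,4): no bracket -> illegal
W mobility = 6

Answer: B=5 W=6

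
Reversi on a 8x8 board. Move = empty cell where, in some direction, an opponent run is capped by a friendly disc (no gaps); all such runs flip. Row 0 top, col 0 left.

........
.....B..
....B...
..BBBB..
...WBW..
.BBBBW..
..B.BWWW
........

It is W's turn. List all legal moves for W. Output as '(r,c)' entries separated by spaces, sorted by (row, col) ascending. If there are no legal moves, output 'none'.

Answer: (2,1) (2,2) (2,3) (2,5) (5,0) (6,1) (6,3) (7,3)

Derivation:
(0,4): no bracket -> illegal
(0,5): no bracket -> illegal
(0,6): no bracket -> illegal
(1,3): no bracket -> illegal
(1,4): no bracket -> illegal
(1,6): no bracket -> illegal
(2,1): flips 1 -> legal
(2,2): flips 2 -> legal
(2,3): flips 2 -> legal
(2,5): flips 2 -> legal
(2,6): no bracket -> illegal
(3,1): no bracket -> illegal
(3,6): no bracket -> illegal
(4,0): no bracket -> illegal
(4,1): no bracket -> illegal
(4,2): no bracket -> illegal
(4,6): no bracket -> illegal
(5,0): flips 4 -> legal
(6,0): no bracket -> illegal
(6,1): flips 1 -> legal
(6,3): flips 3 -> legal
(7,1): no bracket -> illegal
(7,2): no bracket -> illegal
(7,3): flips 1 -> legal
(7,4): no bracket -> illegal
(7,5): no bracket -> illegal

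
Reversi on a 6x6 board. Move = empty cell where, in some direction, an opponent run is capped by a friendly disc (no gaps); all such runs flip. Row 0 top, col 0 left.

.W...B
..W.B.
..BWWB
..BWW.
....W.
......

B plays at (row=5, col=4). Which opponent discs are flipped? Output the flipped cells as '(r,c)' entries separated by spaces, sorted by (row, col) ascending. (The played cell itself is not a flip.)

Answer: (2,4) (3,4) (4,4)

Derivation:
Dir NW: first cell '.' (not opp) -> no flip
Dir N: opp run (4,4) (3,4) (2,4) capped by B -> flip
Dir NE: first cell '.' (not opp) -> no flip
Dir W: first cell '.' (not opp) -> no flip
Dir E: first cell '.' (not opp) -> no flip
Dir SW: edge -> no flip
Dir S: edge -> no flip
Dir SE: edge -> no flip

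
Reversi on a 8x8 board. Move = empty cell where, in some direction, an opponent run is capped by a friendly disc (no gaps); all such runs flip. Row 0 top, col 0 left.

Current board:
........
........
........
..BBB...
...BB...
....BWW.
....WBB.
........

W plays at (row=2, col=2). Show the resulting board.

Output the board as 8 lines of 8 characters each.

Answer: ........
........
..W.....
..BWB...
...BW...
....BWW.
....WBB.
........

Derivation:
Place W at (2,2); scan 8 dirs for brackets.
Dir NW: first cell '.' (not opp) -> no flip
Dir N: first cell '.' (not opp) -> no flip
Dir NE: first cell '.' (not opp) -> no flip
Dir W: first cell '.' (not opp) -> no flip
Dir E: first cell '.' (not opp) -> no flip
Dir SW: first cell '.' (not opp) -> no flip
Dir S: opp run (3,2), next='.' -> no flip
Dir SE: opp run (3,3) (4,4) capped by W -> flip
All flips: (3,3) (4,4)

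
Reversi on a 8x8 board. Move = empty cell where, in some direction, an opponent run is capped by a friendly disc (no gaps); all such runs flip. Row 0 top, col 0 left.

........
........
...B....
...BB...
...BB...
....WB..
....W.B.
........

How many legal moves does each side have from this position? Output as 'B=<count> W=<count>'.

-- B to move --
(4,5): no bracket -> illegal
(5,3): flips 1 -> legal
(6,3): no bracket -> illegal
(6,5): flips 1 -> legal
(7,3): flips 1 -> legal
(7,4): flips 2 -> legal
(7,5): no bracket -> illegal
B mobility = 4
-- W to move --
(1,2): no bracket -> illegal
(1,3): no bracket -> illegal
(1,4): no bracket -> illegal
(2,2): no bracket -> illegal
(2,4): flips 2 -> legal
(2,5): no bracket -> illegal
(3,2): flips 1 -> legal
(3,5): no bracket -> illegal
(4,2): no bracket -> illegal
(4,5): no bracket -> illegal
(4,6): flips 1 -> legal
(5,2): no bracket -> illegal
(5,3): no bracket -> illegal
(5,6): flips 1 -> legal
(5,7): no bracket -> illegal
(6,5): no bracket -> illegal
(6,7): no bracket -> illegal
(7,5): no bracket -> illegal
(7,6): no bracket -> illegal
(7,7): no bracket -> illegal
W mobility = 4

Answer: B=4 W=4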